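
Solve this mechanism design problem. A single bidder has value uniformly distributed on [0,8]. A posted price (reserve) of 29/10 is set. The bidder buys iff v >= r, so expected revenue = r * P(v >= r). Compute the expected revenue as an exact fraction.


Step 1: Posted price r = 29/10, value support [0,8]
Step 2: P(v >= r) = (8 - 29/10)/8 = 51/80
Step 3: Expected revenue = r * P(v >= r) = 29/10 * 51/80
Step 4: Revenue = 1479/800

1479/800


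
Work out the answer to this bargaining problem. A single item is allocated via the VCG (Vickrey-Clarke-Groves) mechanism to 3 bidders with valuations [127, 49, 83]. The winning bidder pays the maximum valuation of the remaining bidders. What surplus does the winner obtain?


Step 1: The winner is the agent with the highest value: agent 0 with value 127
Step 2: Values of other agents: [49, 83]
Step 3: VCG payment = max of others' values = 83
Step 4: Surplus = 127 - 83 = 44

44


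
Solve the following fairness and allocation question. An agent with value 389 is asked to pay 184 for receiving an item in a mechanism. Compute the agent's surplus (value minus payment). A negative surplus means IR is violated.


Step 1: Surplus = value - payment = 389 - 184 = 205
Step 2: IR is satisfied (surplus >= 0)

205


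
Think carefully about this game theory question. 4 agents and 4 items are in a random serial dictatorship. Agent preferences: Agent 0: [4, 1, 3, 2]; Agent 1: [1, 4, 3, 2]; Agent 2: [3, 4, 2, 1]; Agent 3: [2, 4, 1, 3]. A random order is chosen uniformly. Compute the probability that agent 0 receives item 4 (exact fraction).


Step 1: Agent 0 wants item 4
Step 2: There are 24 possible orderings of agents
Step 3: In 24 orderings, agent 0 gets item 4
Step 4: Probability = 24/24 = 1

1


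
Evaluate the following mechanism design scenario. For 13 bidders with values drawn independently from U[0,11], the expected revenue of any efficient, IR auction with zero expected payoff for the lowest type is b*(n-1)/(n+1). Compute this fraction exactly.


Step 1: By Revenue Equivalence, expected revenue = b*(n-1)/(n+1)
Step 2: Substituting n = 13, b = 11
Step 3: Revenue = 11*(13-1)/(13+1) = 11*12/14
Step 4: Revenue = 132/14 = 66/7

66/7


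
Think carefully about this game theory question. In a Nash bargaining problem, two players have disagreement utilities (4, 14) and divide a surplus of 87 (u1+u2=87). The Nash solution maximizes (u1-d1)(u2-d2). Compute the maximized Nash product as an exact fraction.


Step 1: The Nash solution splits surplus symmetrically above the disagreement point
Step 2: u1 = (total + d1 - d2)/2 = (87 + 4 - 14)/2 = 77/2
Step 3: u2 = (total - d1 + d2)/2 = (87 - 4 + 14)/2 = 97/2
Step 4: Nash product = (77/2 - 4) * (97/2 - 14)
Step 5: = 69/2 * 69/2 = 4761/4

4761/4


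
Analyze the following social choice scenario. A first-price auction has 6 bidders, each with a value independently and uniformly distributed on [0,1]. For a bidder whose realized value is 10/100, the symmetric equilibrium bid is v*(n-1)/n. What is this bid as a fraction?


Step 1: The symmetric BNE bidding function is b(v) = v * (n-1) / n
Step 2: Substitute v = 1/10 and n = 6
Step 3: b = 1/10 * 5/6
Step 4: b = 1/12

1/12


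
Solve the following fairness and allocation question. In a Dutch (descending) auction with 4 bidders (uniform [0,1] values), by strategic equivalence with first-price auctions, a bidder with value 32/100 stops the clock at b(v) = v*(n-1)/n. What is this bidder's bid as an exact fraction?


Step 1: Dutch auctions are strategically equivalent to first-price auctions
Step 2: The equilibrium bid is b(v) = v*(n-1)/n
Step 3: b = 8/25 * 3/4
Step 4: b = 6/25

6/25


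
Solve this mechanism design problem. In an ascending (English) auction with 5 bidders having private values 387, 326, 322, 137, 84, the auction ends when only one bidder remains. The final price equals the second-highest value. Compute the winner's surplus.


Step 1: Identify the highest value: 387
Step 2: Identify the second-highest value: 326
Step 3: The final price = second-highest value = 326
Step 4: Surplus = 387 - 326 = 61

61


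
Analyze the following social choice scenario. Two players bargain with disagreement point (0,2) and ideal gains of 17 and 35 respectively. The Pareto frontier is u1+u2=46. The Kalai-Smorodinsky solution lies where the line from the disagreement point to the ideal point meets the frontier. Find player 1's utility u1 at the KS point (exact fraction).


Step 1: At the KS point, (u1-d1)/r1 = (u2-d2)/r2 = t and u1+u2 = 46
Step 2: u1 = d1 + r1*t and u2 = d2 + r2*t, so (d1 + r1*t) + (d2 + r2*t) = 46
Step 3: t = (46 - 0 - 2)/(17 + 35) = 44/52 = 11/13
Step 4: u1 = d1 + r1*t = 0 + 17 * 11/13 = 187/13
Step 5: (Check: u2 = d2 + r2*t = 411/13; u1+u2 = 187/13 + 411/13 = 46, on the frontier.)

187/13


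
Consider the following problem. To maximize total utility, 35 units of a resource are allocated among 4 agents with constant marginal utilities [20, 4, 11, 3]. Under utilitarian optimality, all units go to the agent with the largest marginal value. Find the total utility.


Step 1: The marginal utilities are [20, 4, 11, 3]
Step 2: The highest marginal utility is 20
Step 3: All 35 units go to that agent
Step 4: Total utility = 20 * 35 = 700

700


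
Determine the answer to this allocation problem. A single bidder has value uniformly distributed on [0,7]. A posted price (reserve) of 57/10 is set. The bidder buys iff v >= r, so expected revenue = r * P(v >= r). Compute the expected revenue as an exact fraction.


Step 1: Posted price r = 57/10, value support [0,7]
Step 2: P(v >= r) = (7 - 57/10)/7 = 13/70
Step 3: Expected revenue = r * P(v >= r) = 57/10 * 13/70
Step 4: Revenue = 741/700

741/700


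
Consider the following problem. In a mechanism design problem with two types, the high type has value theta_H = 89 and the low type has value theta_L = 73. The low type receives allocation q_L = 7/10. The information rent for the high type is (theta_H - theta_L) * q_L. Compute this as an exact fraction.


Step 1: theta_H - theta_L = 89 - 73 = 16
Step 2: Information rent = (theta_H - theta_L) * q_L
Step 3: = 16 * 7/10
Step 4: = 56/5

56/5


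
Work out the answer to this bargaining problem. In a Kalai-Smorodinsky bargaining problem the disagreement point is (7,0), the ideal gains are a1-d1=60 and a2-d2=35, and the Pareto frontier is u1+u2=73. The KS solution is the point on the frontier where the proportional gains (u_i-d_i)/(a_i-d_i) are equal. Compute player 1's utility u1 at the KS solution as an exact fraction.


Step 1: At the KS point, (u1-d1)/r1 = (u2-d2)/r2 = t and u1+u2 = 73
Step 2: u1 = d1 + r1*t and u2 = d2 + r2*t, so (d1 + r1*t) + (d2 + r2*t) = 73
Step 3: t = (73 - 7 - 0)/(60 + 35) = 66/95
Step 4: u1 = d1 + r1*t = 7 + 60 * 66/95 = 925/19
Step 5: (Check: u2 = d2 + r2*t = 462/19; u1+u2 = 925/19 + 462/19 = 73, on the frontier.)

925/19


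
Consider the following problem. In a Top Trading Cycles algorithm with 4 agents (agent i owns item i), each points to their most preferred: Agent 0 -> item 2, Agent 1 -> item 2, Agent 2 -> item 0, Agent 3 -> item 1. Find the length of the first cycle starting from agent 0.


Step 1: Trace the pointer graph from agent 0: 0 -> 2 -> 0
Step 2: A cycle is detected when we revisit agent 0
Step 3: The cycle is: 0 -> 2 -> 0
Step 4: Cycle length = 2

2


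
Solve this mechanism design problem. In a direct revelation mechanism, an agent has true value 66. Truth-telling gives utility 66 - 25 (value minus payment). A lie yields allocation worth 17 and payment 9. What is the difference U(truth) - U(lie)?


Step 1: U(truth) = value - payment = 66 - 25 = 41
Step 2: U(lie) = allocation - payment = 17 - 9 = 8
Step 3: IC gap = 41 - 8 = 33

33


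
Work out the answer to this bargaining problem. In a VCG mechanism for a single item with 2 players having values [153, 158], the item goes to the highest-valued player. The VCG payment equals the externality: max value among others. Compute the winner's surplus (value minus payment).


Step 1: The winner is the agent with the highest value: agent 1 with value 158
Step 2: Values of other agents: [153]
Step 3: VCG payment = max of others' values = 153
Step 4: Surplus = 158 - 153 = 5

5


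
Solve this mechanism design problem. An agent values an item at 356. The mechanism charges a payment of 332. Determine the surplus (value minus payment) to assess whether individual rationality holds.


Step 1: Surplus = value - payment = 356 - 332 = 24
Step 2: IR is satisfied (surplus >= 0)

24


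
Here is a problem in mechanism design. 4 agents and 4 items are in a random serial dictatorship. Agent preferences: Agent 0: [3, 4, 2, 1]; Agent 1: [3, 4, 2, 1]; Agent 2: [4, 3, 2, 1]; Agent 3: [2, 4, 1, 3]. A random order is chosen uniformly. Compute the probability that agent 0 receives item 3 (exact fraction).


Step 1: Agent 0 wants item 3
Step 2: There are 24 possible orderings of agents
Step 3: In 12 orderings, agent 0 gets item 3
Step 4: Probability = 12/24 = 1/2

1/2


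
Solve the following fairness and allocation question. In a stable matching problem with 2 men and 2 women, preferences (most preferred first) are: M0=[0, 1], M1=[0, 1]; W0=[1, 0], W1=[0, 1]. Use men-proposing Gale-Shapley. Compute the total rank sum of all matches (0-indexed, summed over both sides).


Step 1: Run Gale-Shapley (men propose, women hold best offer):
  M0 proposes to W0; she accepts
  M1 proposes to W0; she switches from M0
  M0 proposes to W1; she accepts
Step 2: Final matching: W0-M1, W1-M0
Step 3: 0-indexed ranks (man's rank of his match, then woman's): 0 + 0 + 1 + 0
Step 4: Total rank sum = 1

1


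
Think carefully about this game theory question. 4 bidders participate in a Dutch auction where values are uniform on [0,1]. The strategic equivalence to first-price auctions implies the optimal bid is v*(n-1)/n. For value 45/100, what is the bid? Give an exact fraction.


Step 1: Dutch auctions are strategically equivalent to first-price auctions
Step 2: The equilibrium bid is b(v) = v*(n-1)/n
Step 3: b = 9/20 * 3/4
Step 4: b = 27/80

27/80


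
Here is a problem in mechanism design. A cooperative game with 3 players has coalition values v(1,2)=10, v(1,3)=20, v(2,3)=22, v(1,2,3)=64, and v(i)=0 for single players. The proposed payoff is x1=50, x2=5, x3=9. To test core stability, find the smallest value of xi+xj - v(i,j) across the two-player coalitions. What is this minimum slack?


Step 1: Slack for coalition (1,2): x1+x2 - v12 = 55 - 10 = 45
Step 2: Slack for coalition (1,3): x1+x3 - v13 = 59 - 20 = 39
Step 3: Slack for coalition (2,3): x2+x3 - v23 = 14 - 22 = -8
Step 4: Minimum slack = min(45, 39, -8) = -8, attained by (2,3); coalition (2,3) can block (slack < 0), so the allocation is not in the core

-8


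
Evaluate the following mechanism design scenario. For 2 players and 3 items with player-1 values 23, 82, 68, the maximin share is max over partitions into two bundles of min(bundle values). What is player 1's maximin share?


Step 1: Item values = 23, 82, 68
Step 2: Enumerate all 2-bundle partitions and take the smaller bundle:
  Partition 1: {23} vs {82,68} -> bundles 23, 150; min = 23
  Partition 2: {82} vs {23,68} -> bundles 82, 91; min = 82
  Partition 3: {68} vs {23,82} -> bundles 68, 105; min = 68
Step 3: MMS = max(23, 82, 68) = 82

82


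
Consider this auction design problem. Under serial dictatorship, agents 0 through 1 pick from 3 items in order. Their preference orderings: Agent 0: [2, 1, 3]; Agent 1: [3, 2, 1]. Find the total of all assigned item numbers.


Step 1: Agent 0 picks item 2
Step 2: Agent 1 picks item 3
Step 3: Sum = 2 + 3 = 5

5


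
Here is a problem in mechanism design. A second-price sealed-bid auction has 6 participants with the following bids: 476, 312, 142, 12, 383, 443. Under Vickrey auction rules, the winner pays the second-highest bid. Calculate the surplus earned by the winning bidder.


Step 1: Sort bids in descending order: 476, 443, 383, 312, 142, 12
Step 2: The winning bid is the highest: 476
Step 3: The payment equals the second-highest bid: 443
Step 4: Surplus = winner's bid - payment = 476 - 443 = 33

33


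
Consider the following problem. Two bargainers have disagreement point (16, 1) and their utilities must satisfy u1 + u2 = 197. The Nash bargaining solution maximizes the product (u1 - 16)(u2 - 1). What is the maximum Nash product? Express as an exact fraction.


Step 1: The Nash solution splits surplus symmetrically above the disagreement point
Step 2: u1 = (total + d1 - d2)/2 = (197 + 16 - 1)/2 = 106
Step 3: u2 = (total - d1 + d2)/2 = (197 - 16 + 1)/2 = 91
Step 4: Nash product = (106 - 16) * (91 - 1)
Step 5: = 90 * 90 = 8100

8100


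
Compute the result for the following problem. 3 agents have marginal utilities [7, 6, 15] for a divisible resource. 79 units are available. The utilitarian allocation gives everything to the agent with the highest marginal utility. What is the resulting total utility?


Step 1: The marginal utilities are [7, 6, 15]
Step 2: The highest marginal utility is 15
Step 3: All 79 units go to that agent
Step 4: Total utility = 15 * 79 = 1185

1185


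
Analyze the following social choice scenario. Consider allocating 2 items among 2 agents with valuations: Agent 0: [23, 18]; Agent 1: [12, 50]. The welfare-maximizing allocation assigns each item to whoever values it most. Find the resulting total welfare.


Step 1: For each item, find the maximum value among all agents.
Step 2: Item 0 -> Agent 0 (value 23)
Step 3: Item 1 -> Agent 1 (value 50)
Step 4: Total welfare = 23 + 50 = 73

73


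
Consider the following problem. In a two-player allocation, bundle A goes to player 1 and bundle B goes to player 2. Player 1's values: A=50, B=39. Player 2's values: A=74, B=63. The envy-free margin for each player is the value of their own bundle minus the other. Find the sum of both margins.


Step 1: Player 1's margin = v1(A) - v1(B) = 50 - 39 = 11
Step 2: Player 2's margin = v2(B) - v2(A) = 63 - 74 = -11
Step 3: Total margin = 11 + -11 = 0

0


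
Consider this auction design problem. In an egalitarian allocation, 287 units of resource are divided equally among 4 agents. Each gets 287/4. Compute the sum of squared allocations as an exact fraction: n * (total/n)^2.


Step 1: Each agent's share = 287/4
Step 2: Square of each share = (287/4)^2 = 82369/16
Step 3: Sum of squares = 4 * 82369/16 = 82369/4

82369/4


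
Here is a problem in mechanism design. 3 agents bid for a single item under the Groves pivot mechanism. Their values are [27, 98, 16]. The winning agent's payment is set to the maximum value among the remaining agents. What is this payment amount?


Step 1: The efficient winner is agent 1 with value 98
Step 2: Other agents' values: [27, 16]
Step 3: Pivot payment = max(others) = 27
Step 4: The winner pays 27

27


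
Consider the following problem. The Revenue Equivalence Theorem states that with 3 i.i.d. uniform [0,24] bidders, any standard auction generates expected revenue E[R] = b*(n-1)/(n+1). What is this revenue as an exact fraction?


Step 1: By Revenue Equivalence, expected revenue = b*(n-1)/(n+1)
Step 2: Substituting n = 3, b = 24
Step 3: Revenue = 24*(3-1)/(3+1) = 24*2/4
Step 4: Revenue = 48/4 = 12

12


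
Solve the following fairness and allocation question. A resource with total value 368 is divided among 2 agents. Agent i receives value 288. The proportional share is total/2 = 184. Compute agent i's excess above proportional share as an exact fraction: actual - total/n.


Step 1: Proportional share = 368/2 = 184
Step 2: Agent's actual allocation = 288
Step 3: Excess = 288 - 184 = 104

104


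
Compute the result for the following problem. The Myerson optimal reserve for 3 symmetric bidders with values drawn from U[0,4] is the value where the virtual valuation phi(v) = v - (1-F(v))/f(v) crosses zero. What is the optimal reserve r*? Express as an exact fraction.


Step 1: For U[0,4], F(v) = v/4 and f(v) = 1/4
Step 2: phi(v) = v - (1 - v/4)/(1/4) = v - (4 - v) = 2v - 4
Step 3: Set phi(r*) = 0: 2r* - 4 = 0
Step 4: r* = 4/2 = 2 (the number of bidders n = 3 does not enter)

2


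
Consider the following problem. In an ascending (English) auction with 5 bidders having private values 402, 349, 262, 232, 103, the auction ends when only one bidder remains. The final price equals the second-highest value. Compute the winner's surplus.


Step 1: Identify the highest value: 402
Step 2: Identify the second-highest value: 349
Step 3: The final price = second-highest value = 349
Step 4: Surplus = 402 - 349 = 53

53


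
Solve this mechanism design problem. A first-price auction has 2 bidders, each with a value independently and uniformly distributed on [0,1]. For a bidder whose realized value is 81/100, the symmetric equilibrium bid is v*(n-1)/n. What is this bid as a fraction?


Step 1: The symmetric BNE bidding function is b(v) = v * (n-1) / n
Step 2: Substitute v = 81/100 and n = 2
Step 3: b = 81/100 * 1/2
Step 4: b = 81/200

81/200


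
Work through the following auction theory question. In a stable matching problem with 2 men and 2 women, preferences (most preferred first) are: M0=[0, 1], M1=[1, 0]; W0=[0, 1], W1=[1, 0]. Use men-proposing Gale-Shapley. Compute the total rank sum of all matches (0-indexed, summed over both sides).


Step 1: Run Gale-Shapley (men propose, women hold best offer):
  M0 proposes to W0; she accepts
  M1 proposes to W1; she accepts
Step 2: Final matching: W0-M0, W1-M1
Step 3: 0-indexed ranks (man's rank of his match, then woman's): 0 + 0 + 0 + 0
Step 4: Total rank sum = 0

0


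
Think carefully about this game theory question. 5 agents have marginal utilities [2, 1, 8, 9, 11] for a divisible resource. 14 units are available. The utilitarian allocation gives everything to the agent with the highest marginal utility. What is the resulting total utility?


Step 1: The marginal utilities are [2, 1, 8, 9, 11]
Step 2: The highest marginal utility is 11
Step 3: All 14 units go to that agent
Step 4: Total utility = 11 * 14 = 154

154


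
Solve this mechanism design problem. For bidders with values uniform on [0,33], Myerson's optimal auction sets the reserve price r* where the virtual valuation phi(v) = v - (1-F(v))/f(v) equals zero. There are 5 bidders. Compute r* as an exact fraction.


Step 1: For U[0,33], F(v) = v/33 and f(v) = 1/33
Step 2: phi(v) = v - (1 - v/33)/(1/33) = v - (33 - v) = 2v - 33
Step 3: Set phi(r*) = 0: 2r* - 33 = 0
Step 4: r* = 33/2 (the number of bidders n = 5 does not enter)

33/2


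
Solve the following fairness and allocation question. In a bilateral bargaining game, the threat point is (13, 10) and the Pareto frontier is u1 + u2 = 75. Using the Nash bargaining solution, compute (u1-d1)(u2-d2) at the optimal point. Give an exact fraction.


Step 1: The Nash solution splits surplus symmetrically above the disagreement point
Step 2: u1 = (total + d1 - d2)/2 = (75 + 13 - 10)/2 = 39
Step 3: u2 = (total - d1 + d2)/2 = (75 - 13 + 10)/2 = 36
Step 4: Nash product = (39 - 13) * (36 - 10)
Step 5: = 26 * 26 = 676

676


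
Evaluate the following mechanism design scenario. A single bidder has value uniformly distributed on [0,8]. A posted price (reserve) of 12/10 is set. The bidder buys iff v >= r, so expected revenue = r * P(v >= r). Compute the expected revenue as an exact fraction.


Step 1: Posted price r = 6/5, value support [0,8]
Step 2: P(v >= r) = (8 - 6/5)/8 = 17/20
Step 3: Expected revenue = r * P(v >= r) = 6/5 * 17/20
Step 4: Revenue = 51/50

51/50


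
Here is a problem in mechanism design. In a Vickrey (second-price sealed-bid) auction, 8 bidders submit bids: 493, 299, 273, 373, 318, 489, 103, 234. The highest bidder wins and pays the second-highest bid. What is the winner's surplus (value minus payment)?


Step 1: Sort bids in descending order: 493, 489, 373, 318, 299, 273, 234, 103
Step 2: The winning bid is the highest: 493
Step 3: The payment equals the second-highest bid: 489
Step 4: Surplus = winner's bid - payment = 493 - 489 = 4

4


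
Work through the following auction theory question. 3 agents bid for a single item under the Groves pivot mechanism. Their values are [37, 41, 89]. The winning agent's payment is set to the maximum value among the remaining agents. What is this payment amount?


Step 1: The efficient winner is agent 2 with value 89
Step 2: Other agents' values: [37, 41]
Step 3: Pivot payment = max(others) = 41
Step 4: The winner pays 41

41


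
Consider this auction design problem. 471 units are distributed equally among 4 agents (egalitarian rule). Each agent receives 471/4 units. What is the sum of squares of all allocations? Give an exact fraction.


Step 1: Each agent's share = 471/4
Step 2: Square of each share = (471/4)^2 = 221841/16
Step 3: Sum of squares = 4 * 221841/16 = 221841/4

221841/4


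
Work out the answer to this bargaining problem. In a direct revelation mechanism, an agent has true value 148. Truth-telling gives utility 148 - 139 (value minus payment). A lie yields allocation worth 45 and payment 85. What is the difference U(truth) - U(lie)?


Step 1: U(truth) = value - payment = 148 - 139 = 9
Step 2: U(lie) = allocation - payment = 45 - 85 = -40
Step 3: IC gap = 9 - (-40) = 49

49


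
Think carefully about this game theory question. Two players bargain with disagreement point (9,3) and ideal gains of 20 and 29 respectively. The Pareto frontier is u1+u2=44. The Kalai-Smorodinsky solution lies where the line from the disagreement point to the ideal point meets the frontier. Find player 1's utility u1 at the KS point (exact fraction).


Step 1: At the KS point, (u1-d1)/r1 = (u2-d2)/r2 = t and u1+u2 = 44
Step 2: u1 = d1 + r1*t and u2 = d2 + r2*t, so (d1 + r1*t) + (d2 + r2*t) = 44
Step 3: t = (44 - 9 - 3)/(20 + 29) = 32/49
Step 4: u1 = d1 + r1*t = 9 + 20 * 32/49 = 1081/49
Step 5: (Check: u2 = d2 + r2*t = 1075/49; u1+u2 = 1081/49 + 1075/49 = 44, on the frontier.)

1081/49


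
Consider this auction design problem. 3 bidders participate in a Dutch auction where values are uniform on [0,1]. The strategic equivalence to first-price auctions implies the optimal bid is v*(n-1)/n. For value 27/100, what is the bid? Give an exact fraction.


Step 1: Dutch auctions are strategically equivalent to first-price auctions
Step 2: The equilibrium bid is b(v) = v*(n-1)/n
Step 3: b = 27/100 * 2/3
Step 4: b = 9/50

9/50


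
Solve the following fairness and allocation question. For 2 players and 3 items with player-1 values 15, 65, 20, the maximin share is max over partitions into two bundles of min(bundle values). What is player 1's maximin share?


Step 1: Item values = 15, 65, 20
Step 2: Enumerate all 2-bundle partitions and take the smaller bundle:
  Partition 1: {15} vs {65,20} -> bundles 15, 85; min = 15
  Partition 2: {65} vs {15,20} -> bundles 65, 35; min = 35
  Partition 3: {20} vs {15,65} -> bundles 20, 80; min = 20
Step 3: MMS = max(15, 35, 20) = 35

35


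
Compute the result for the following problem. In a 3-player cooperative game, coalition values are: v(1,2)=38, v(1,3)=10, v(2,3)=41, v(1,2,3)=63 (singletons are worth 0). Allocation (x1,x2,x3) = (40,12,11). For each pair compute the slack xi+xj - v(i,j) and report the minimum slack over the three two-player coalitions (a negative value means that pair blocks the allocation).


Step 1: Slack for coalition (1,2): x1+x2 - v12 = 52 - 38 = 14
Step 2: Slack for coalition (1,3): x1+x3 - v13 = 51 - 10 = 41
Step 3: Slack for coalition (2,3): x2+x3 - v23 = 23 - 41 = -18
Step 4: Minimum slack = min(14, 41, -18) = -18, attained by (2,3); coalition (2,3) can block (slack < 0), so the allocation is not in the core

-18


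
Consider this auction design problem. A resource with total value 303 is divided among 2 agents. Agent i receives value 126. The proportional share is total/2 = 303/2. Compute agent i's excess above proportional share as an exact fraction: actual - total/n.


Step 1: Proportional share = 303/2
Step 2: Agent's actual allocation = 126
Step 3: Excess = 126 - 303/2 = -51/2

-51/2


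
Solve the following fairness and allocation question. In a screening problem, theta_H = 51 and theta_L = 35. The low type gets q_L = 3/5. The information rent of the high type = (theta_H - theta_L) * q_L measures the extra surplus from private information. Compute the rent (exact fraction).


Step 1: theta_H - theta_L = 51 - 35 = 16
Step 2: Information rent = (theta_H - theta_L) * q_L
Step 3: = 16 * 3/5
Step 4: = 48/5

48/5


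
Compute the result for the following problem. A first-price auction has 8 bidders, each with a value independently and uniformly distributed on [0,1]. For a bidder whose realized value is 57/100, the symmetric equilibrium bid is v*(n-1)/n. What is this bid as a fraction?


Step 1: The symmetric BNE bidding function is b(v) = v * (n-1) / n
Step 2: Substitute v = 57/100 and n = 8
Step 3: b = 57/100 * 7/8
Step 4: b = 399/800

399/800


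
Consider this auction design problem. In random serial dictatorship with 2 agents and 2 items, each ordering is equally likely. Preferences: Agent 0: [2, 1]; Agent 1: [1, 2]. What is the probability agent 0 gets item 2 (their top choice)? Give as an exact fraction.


Step 1: Agent 0 wants item 2
Step 2: There are 2 possible orderings of agents
Step 3: In 2 orderings, agent 0 gets item 2
Step 4: Probability = 2/2 = 1

1


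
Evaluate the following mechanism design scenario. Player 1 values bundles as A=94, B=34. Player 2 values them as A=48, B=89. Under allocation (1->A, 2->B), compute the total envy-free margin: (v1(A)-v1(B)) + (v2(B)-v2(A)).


Step 1: Player 1's margin = v1(A) - v1(B) = 94 - 34 = 60
Step 2: Player 2's margin = v2(B) - v2(A) = 89 - 48 = 41
Step 3: Total margin = 60 + 41 = 101

101


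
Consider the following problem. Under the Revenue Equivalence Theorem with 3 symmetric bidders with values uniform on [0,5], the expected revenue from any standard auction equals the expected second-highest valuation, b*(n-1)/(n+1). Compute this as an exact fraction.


Step 1: By Revenue Equivalence, expected revenue = b*(n-1)/(n+1)
Step 2: Substituting n = 3, b = 5
Step 3: Revenue = 5*(3-1)/(3+1) = 5*2/4
Step 4: Revenue = 10/4 = 5/2

5/2


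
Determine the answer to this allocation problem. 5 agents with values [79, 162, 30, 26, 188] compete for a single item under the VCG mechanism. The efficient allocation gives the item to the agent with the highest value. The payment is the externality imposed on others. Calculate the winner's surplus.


Step 1: The winner is the agent with the highest value: agent 4 with value 188
Step 2: Values of other agents: [79, 162, 30, 26]
Step 3: VCG payment = max of others' values = 162
Step 4: Surplus = 188 - 162 = 26

26


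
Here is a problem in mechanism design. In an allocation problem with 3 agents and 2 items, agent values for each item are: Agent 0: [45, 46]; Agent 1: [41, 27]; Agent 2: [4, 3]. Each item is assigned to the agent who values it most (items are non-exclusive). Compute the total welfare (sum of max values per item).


Step 1: For each item, find the maximum value among all agents.
Step 2: Item 0 -> Agent 0 (value 45)
Step 3: Item 1 -> Agent 0 (value 46)
Step 4: Total welfare = 45 + 46 = 91

91


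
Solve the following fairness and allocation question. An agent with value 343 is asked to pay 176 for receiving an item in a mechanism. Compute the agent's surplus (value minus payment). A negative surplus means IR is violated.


Step 1: Surplus = value - payment = 343 - 176 = 167
Step 2: IR is satisfied (surplus >= 0)

167


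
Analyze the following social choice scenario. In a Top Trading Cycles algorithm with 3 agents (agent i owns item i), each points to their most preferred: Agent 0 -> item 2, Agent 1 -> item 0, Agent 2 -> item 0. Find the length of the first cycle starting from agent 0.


Step 1: Trace the pointer graph from agent 0: 0 -> 2 -> 0
Step 2: A cycle is detected when we revisit agent 0
Step 3: The cycle is: 0 -> 2 -> 0
Step 4: Cycle length = 2

2


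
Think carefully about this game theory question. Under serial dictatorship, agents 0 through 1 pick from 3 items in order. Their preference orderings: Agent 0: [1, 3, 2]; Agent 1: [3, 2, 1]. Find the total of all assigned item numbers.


Step 1: Agent 0 picks item 1
Step 2: Agent 1 picks item 3
Step 3: Sum = 1 + 3 = 4

4


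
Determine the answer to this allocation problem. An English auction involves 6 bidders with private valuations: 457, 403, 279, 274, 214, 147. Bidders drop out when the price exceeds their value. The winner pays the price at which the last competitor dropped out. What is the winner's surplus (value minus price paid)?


Step 1: Identify the highest value: 457
Step 2: Identify the second-highest value: 403
Step 3: The final price = second-highest value = 403
Step 4: Surplus = 457 - 403 = 54

54


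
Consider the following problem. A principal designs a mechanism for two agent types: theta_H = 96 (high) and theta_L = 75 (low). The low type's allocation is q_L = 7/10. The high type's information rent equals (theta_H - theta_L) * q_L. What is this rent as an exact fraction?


Step 1: theta_H - theta_L = 96 - 75 = 21
Step 2: Information rent = (theta_H - theta_L) * q_L
Step 3: = 21 * 7/10
Step 4: = 147/10

147/10


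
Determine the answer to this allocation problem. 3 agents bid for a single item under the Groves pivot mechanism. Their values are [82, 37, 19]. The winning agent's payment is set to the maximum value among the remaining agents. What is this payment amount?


Step 1: The efficient winner is agent 0 with value 82
Step 2: Other agents' values: [37, 19]
Step 3: Pivot payment = max(others) = 37
Step 4: The winner pays 37

37


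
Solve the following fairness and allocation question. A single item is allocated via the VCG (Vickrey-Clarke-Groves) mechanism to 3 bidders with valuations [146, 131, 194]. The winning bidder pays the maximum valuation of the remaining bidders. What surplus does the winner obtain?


Step 1: The winner is the agent with the highest value: agent 2 with value 194
Step 2: Values of other agents: [146, 131]
Step 3: VCG payment = max of others' values = 146
Step 4: Surplus = 194 - 146 = 48

48


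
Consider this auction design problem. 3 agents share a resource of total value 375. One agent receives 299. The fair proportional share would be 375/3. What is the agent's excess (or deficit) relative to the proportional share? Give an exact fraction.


Step 1: Proportional share = 375/3 = 125
Step 2: Agent's actual allocation = 299
Step 3: Excess = 299 - 125 = 174

174


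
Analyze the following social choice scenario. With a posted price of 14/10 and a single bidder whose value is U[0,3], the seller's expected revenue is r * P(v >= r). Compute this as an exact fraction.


Step 1: Posted price r = 7/5, value support [0,3]
Step 2: P(v >= r) = (3 - 7/5)/3 = 8/15
Step 3: Expected revenue = r * P(v >= r) = 7/5 * 8/15
Step 4: Revenue = 56/75

56/75


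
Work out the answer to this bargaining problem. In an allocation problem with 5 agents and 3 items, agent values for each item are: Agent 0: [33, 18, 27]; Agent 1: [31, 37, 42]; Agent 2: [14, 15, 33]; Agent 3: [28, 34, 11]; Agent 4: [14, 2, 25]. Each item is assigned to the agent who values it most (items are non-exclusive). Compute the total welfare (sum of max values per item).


Step 1: For each item, find the maximum value among all agents.
Step 2: Item 0 -> Agent 0 (value 33)
Step 3: Item 1 -> Agent 1 (value 37)
Step 4: Item 2 -> Agent 1 (value 42)
Step 5: Total welfare = 33 + 37 + 42 = 112

112


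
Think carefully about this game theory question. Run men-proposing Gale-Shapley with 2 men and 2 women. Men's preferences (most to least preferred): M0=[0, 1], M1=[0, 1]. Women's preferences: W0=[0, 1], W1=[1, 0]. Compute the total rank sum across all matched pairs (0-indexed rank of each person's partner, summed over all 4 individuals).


Step 1: Run Gale-Shapley (men propose, women hold best offer):
  M0 proposes to W0; she accepts
  M1 proposes to W0; rejected
  M1 proposes to W1; she accepts
Step 2: Final matching: W0-M0, W1-M1
Step 3: 0-indexed ranks (man's rank of his match, then woman's): 0 + 0 + 1 + 0
Step 4: Total rank sum = 1

1


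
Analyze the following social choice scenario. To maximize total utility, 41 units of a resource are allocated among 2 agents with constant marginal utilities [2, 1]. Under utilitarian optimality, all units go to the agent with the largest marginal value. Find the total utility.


Step 1: The marginal utilities are [2, 1]
Step 2: The highest marginal utility is 2
Step 3: All 41 units go to that agent
Step 4: Total utility = 2 * 41 = 82

82


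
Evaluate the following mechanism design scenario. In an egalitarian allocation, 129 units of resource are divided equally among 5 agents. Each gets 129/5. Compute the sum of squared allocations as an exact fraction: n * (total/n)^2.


Step 1: Each agent's share = 129/5
Step 2: Square of each share = (129/5)^2 = 16641/25
Step 3: Sum of squares = 5 * 16641/25 = 16641/5

16641/5


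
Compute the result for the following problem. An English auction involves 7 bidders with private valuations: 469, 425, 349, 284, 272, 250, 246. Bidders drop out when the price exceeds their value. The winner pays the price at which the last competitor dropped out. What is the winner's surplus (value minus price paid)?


Step 1: Identify the highest value: 469
Step 2: Identify the second-highest value: 425
Step 3: The final price = second-highest value = 425
Step 4: Surplus = 469 - 425 = 44

44


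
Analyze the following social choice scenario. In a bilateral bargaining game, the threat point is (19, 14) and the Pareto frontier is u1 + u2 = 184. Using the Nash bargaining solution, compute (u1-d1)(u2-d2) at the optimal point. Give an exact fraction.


Step 1: The Nash solution splits surplus symmetrically above the disagreement point
Step 2: u1 = (total + d1 - d2)/2 = (184 + 19 - 14)/2 = 189/2
Step 3: u2 = (total - d1 + d2)/2 = (184 - 19 + 14)/2 = 179/2
Step 4: Nash product = (189/2 - 19) * (179/2 - 14)
Step 5: = 151/2 * 151/2 = 22801/4

22801/4


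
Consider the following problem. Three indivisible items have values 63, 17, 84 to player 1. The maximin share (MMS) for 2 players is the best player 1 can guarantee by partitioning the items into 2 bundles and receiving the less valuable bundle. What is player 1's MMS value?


Step 1: Item values = 63, 17, 84
Step 2: Enumerate all 2-bundle partitions and take the smaller bundle:
  Partition 1: {63} vs {17,84} -> bundles 63, 101; min = 63
  Partition 2: {17} vs {63,84} -> bundles 17, 147; min = 17
  Partition 3: {84} vs {63,17} -> bundles 84, 80; min = 80
Step 3: MMS = max(63, 17, 80) = 80

80


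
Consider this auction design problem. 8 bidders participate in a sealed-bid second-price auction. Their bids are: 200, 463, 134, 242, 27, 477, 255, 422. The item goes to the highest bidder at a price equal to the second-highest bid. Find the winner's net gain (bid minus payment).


Step 1: Sort bids in descending order: 477, 463, 422, 255, 242, 200, 134, 27
Step 2: The winning bid is the highest: 477
Step 3: The payment equals the second-highest bid: 463
Step 4: Surplus = winner's bid - payment = 477 - 463 = 14

14


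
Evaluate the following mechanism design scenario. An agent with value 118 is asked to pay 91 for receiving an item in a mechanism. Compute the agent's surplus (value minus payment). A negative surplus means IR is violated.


Step 1: Surplus = value - payment = 118 - 91 = 27
Step 2: IR is satisfied (surplus >= 0)

27


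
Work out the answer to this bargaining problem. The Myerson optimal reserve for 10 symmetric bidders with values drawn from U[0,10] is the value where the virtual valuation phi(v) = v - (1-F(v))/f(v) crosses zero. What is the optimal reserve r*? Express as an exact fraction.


Step 1: For U[0,10], F(v) = v/10 and f(v) = 1/10
Step 2: phi(v) = v - (1 - v/10)/(1/10) = v - (10 - v) = 2v - 10
Step 3: Set phi(r*) = 0: 2r* - 10 = 0
Step 4: r* = 10/2 = 5 (the number of bidders n = 10 does not enter)

5


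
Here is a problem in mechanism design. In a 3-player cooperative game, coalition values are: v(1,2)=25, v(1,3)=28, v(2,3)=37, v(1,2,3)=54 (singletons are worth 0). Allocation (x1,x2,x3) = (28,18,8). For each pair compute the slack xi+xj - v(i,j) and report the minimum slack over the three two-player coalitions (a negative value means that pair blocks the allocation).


Step 1: Slack for coalition (1,2): x1+x2 - v12 = 46 - 25 = 21
Step 2: Slack for coalition (1,3): x1+x3 - v13 = 36 - 28 = 8
Step 3: Slack for coalition (2,3): x2+x3 - v23 = 26 - 37 = -11
Step 4: Minimum slack = min(21, 8, -11) = -11, attained by (2,3); coalition (2,3) can block (slack < 0), so the allocation is not in the core

-11


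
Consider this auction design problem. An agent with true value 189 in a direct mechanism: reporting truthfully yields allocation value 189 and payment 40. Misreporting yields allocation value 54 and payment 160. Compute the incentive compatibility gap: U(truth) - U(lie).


Step 1: U(truth) = value - payment = 189 - 40 = 149
Step 2: U(lie) = allocation - payment = 54 - 160 = -106
Step 3: IC gap = 149 - (-106) = 255

255


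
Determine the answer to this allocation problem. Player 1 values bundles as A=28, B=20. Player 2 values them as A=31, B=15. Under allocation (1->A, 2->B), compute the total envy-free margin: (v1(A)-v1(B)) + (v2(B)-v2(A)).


Step 1: Player 1's margin = v1(A) - v1(B) = 28 - 20 = 8
Step 2: Player 2's margin = v2(B) - v2(A) = 15 - 31 = -16
Step 3: Total margin = 8 + -16 = -8

-8


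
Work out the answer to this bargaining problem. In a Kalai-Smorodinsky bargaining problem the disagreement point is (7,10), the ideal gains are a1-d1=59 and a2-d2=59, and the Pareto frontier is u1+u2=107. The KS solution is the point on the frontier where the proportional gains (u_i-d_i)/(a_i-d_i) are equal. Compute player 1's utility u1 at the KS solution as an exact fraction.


Step 1: At the KS point, (u1-d1)/r1 = (u2-d2)/r2 = t and u1+u2 = 107
Step 2: u1 = d1 + r1*t and u2 = d2 + r2*t, so (d1 + r1*t) + (d2 + r2*t) = 107
Step 3: t = (107 - 7 - 10)/(59 + 59) = 90/118 = 45/59
Step 4: u1 = d1 + r1*t = 7 + 59 * 45/59 = 52
Step 5: (Check: u2 = d2 + r2*t = 55; u1+u2 = 52 + 55 = 107, on the frontier.)

52


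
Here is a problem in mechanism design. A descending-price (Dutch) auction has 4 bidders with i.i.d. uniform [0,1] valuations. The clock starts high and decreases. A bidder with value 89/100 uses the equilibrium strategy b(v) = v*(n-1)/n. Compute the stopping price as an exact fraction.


Step 1: Dutch auctions are strategically equivalent to first-price auctions
Step 2: The equilibrium bid is b(v) = v*(n-1)/n
Step 3: b = 89/100 * 3/4
Step 4: b = 267/400

267/400


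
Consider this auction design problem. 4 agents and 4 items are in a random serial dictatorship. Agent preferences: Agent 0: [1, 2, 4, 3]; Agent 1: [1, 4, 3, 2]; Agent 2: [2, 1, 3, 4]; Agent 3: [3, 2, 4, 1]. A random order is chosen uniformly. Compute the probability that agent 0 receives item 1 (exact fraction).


Step 1: Agent 0 wants item 1
Step 2: There are 24 possible orderings of agents
Step 3: In 12 orderings, agent 0 gets item 1
Step 4: Probability = 12/24 = 1/2

1/2


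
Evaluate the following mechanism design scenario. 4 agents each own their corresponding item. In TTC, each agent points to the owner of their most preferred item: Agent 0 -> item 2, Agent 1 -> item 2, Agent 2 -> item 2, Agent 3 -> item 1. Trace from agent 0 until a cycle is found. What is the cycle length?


Step 1: Trace the pointer graph from agent 0: 0 -> 2 -> 2
Step 2: A cycle is detected when we revisit agent 2
Step 3: The cycle is: 2 -> 2
Step 4: Cycle length = 1

1


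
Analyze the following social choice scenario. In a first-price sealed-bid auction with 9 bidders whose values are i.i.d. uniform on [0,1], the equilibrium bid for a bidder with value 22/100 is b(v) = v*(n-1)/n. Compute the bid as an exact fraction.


Step 1: The symmetric BNE bidding function is b(v) = v * (n-1) / n
Step 2: Substitute v = 11/50 and n = 9
Step 3: b = 11/50 * 8/9
Step 4: b = 44/225

44/225
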